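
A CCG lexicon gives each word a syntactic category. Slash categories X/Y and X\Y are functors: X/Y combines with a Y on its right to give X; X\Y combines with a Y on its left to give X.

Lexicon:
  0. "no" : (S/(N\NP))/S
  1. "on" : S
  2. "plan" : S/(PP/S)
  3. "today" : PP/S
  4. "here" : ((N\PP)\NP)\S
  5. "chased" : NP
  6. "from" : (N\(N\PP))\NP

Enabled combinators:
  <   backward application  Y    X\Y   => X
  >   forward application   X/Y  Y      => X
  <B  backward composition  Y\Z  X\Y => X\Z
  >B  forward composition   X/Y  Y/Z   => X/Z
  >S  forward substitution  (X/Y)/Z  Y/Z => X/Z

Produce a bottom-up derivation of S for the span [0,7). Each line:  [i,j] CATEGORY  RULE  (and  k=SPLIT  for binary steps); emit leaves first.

[0,7] S   >
  [0,2] S/(N\NP)   >
    [0,1] "no" : (S/(N\NP))/S
    [1,2] "on" : S
  [2,7] N\NP   <B
    [2,5] (N\PP)\NP   <
      [2,4] S   >
        [2,3] "plan" : S/(PP/S)
        [3,4] "today" : PP/S
      [4,5] "here" : ((N\PP)\NP)\S
    [5,7] N\(N\PP)   <
      [5,6] "chased" : NP
      [6,7] "from" : (N\(N\PP))\NP

[0,1] (S/(N\NP))/S  lex  "no"
[1,2] S  lex  "on"
[0,2] S/(N\NP)  >  k=1
[2,3] S/(PP/S)  lex  "plan"
[3,4] PP/S  lex  "today"
[2,4] S  >  k=3
[4,5] ((N\PP)\NP)\S  lex  "here"
[2,5] (N\PP)\NP  <  k=4
[5,6] NP  lex  "chased"
[6,7] (N\(N\PP))\NP  lex  "from"
[5,7] N\(N\PP)  <  k=6
[2,7] N\NP  <B  k=5
[0,7] S  >  k=2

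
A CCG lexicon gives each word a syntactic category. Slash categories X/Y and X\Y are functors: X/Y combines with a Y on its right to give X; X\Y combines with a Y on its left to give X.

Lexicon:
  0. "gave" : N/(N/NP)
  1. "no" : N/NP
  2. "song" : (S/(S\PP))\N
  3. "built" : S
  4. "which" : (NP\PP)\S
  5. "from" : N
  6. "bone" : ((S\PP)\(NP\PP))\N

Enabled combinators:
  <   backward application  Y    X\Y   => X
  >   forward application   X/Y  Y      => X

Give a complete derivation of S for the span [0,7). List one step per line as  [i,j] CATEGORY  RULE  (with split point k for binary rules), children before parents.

[0,7] S   >
  [0,3] S/(S\PP)   <
    [0,2] N   >
      [0,1] "gave" : N/(N/NP)
      [1,2] "no" : N/NP
    [2,3] "song" : (S/(S\PP))\N
  [3,7] S\PP   <
    [3,5] NP\PP   <
      [3,4] "built" : S
      [4,5] "which" : (NP\PP)\S
    [5,7] (S\PP)\(NP\PP)   <
      [5,6] "from" : N
      [6,7] "bone" : ((S\PP)\(NP\PP))\N

[0,1] N/(N/NP)  lex  "gave"
[1,2] N/NP  lex  "no"
[0,2] N  >  k=1
[2,3] (S/(S\PP))\N  lex  "song"
[0,3] S/(S\PP)  <  k=2
[3,4] S  lex  "built"
[4,5] (NP\PP)\S  lex  "which"
[3,5] NP\PP  <  k=4
[5,6] N  lex  "from"
[6,7] ((S\PP)\(NP\PP))\N  lex  "bone"
[5,7] (S\PP)\(NP\PP)  <  k=6
[3,7] S\PP  <  k=5
[0,7] S  >  k=3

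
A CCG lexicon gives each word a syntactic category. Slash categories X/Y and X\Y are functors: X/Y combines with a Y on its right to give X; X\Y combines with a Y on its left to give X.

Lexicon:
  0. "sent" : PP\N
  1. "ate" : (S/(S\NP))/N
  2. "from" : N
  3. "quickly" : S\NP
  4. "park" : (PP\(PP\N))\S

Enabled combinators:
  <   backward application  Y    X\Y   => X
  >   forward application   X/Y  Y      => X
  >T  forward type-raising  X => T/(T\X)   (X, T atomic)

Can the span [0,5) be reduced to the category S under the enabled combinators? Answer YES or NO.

NO

PP\N (S/(S\NP))/N N S\NP (PP\(PP\N))\S
CKY chart[0,5] = {N/(N\PP), NP/(NP\PP), PP, PP/(PP\PP), S/(S\PP)}; S ∉ chart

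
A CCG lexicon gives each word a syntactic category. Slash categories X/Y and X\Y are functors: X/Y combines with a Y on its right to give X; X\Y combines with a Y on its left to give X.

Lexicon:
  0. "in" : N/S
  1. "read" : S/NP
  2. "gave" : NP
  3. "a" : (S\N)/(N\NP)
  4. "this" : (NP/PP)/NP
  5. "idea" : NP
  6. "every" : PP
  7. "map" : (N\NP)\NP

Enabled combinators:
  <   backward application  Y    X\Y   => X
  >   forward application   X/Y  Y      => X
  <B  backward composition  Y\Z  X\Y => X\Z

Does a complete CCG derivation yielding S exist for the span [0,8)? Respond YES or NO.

[0,8] S   <
  [0,3] N   >
    [0,1] "in" : N/S
    [1,3] S   >
      [1,2] "read" : S/NP
      [2,3] "gave" : NP
  [3,8] S\N   >
    [3,4] "a" : (S\N)/(N\NP)
    [4,8] N\NP   <
      [4,7] NP   >
        [4,6] NP/PP   >
          [4,5] "this" : (NP/PP)/NP
          [5,6] "idea" : NP
        [6,7] "every" : PP
      [7,8] "map" : (N\NP)\NP

YES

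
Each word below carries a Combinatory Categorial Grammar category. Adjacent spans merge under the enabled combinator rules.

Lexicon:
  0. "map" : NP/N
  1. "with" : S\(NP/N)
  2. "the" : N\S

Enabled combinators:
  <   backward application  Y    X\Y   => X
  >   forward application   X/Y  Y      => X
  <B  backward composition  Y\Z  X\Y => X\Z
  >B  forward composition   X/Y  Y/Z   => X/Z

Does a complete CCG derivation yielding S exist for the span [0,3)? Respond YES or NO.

NO

NP/N S\(NP/N) N\S
CKY chart[0,3] = {N}; S ∉ chart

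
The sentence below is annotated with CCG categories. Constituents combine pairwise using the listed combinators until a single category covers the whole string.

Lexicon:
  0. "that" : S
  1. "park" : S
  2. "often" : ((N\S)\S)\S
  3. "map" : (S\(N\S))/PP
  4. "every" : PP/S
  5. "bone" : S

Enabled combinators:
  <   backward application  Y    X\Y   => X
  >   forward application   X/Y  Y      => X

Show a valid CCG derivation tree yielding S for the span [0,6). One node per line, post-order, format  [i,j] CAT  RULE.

[0,1] S  lex  "that"
[1,2] S  lex  "park"
[2,3] ((N\S)\S)\S  lex  "often"
[1,3] (N\S)\S  <  k=2
[0,3] N\S  <  k=1
[3,4] (S\(N\S))/PP  lex  "map"
[4,5] PP/S  lex  "every"
[5,6] S  lex  "bone"
[4,6] PP  >  k=5
[3,6] S\(N\S)  >  k=4
[0,6] S  <  k=3

[0,6] S   <
  [0,3] N\S   <
    [0,1] "that" : S
    [1,3] (N\S)\S   <
      [1,2] "park" : S
      [2,3] "often" : ((N\S)\S)\S
  [3,6] S\(N\S)   >
    [3,4] "map" : (S\(N\S))/PP
    [4,6] PP   >
      [4,5] "every" : PP/S
      [5,6] "bone" : S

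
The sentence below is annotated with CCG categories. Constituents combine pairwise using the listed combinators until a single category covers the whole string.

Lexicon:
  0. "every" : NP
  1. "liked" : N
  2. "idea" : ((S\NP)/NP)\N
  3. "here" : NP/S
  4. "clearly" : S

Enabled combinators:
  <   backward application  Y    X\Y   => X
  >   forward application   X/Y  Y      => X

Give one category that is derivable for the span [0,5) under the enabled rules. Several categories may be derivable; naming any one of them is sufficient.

[0,5] S   <
  [0,1] "every" : NP
  [1,5] S\NP   >
    [1,3] (S\NP)/NP   <
      [1,2] "liked" : N
      [2,3] "idea" : ((S\NP)/NP)\N
    [3,5] NP   >
      [3,4] "here" : NP/S
      [4,5] "clearly" : S

S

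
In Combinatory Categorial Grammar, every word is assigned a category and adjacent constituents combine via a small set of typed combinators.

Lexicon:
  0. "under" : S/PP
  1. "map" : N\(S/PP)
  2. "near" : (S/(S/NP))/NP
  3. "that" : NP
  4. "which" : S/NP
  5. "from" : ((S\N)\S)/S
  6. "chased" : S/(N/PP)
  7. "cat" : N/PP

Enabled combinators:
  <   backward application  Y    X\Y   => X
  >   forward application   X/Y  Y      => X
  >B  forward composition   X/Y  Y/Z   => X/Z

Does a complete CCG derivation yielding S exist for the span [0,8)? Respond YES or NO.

[0,8] S   <
  [0,2] N   <
    [0,1] "under" : S/PP
    [1,2] "map" : N\(S/PP)
  [2,8] S\N   <
    [2,5] S   >
      [2,4] S/(S/NP)   >
        [2,3] "near" : (S/(S/NP))/NP
        [3,4] "that" : NP
      [4,5] "which" : S/NP
    [5,8] (S\N)\S   >
      [5,6] "from" : ((S\N)\S)/S
      [6,8] S   >
        [6,7] "chased" : S/(N/PP)
        [7,8] "cat" : N/PP

YES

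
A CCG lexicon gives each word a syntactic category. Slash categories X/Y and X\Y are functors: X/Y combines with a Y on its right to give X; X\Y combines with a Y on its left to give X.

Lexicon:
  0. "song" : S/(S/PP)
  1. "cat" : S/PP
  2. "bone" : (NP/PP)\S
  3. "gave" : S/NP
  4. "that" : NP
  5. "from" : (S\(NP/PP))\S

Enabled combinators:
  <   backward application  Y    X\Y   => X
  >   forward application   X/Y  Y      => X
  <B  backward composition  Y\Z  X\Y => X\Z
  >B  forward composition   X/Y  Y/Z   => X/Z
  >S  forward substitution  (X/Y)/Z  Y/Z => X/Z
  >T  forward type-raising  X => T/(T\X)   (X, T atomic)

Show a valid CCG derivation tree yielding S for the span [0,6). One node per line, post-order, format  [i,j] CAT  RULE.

[0,6] S   <
  [0,3] NP/PP   <
    [0,2] S   >
      [0,1] "song" : S/(S/PP)
      [1,2] "cat" : S/PP
    [2,3] "bone" : (NP/PP)\S
  [3,6] S\(NP/PP)   <
    [3,5] S   >
      [3,4] "gave" : S/NP
      [4,5] "that" : NP
    [5,6] "from" : (S\(NP/PP))\S

[0,1] S/(S/PP)  lex  "song"
[1,2] S/PP  lex  "cat"
[0,2] S  >  k=1
[2,3] (NP/PP)\S  lex  "bone"
[0,3] NP/PP  <  k=2
[3,4] S/NP  lex  "gave"
[4,5] NP  lex  "that"
[3,5] S  >  k=4
[5,6] (S\(NP/PP))\S  lex  "from"
[3,6] S\(NP/PP)  <  k=5
[0,6] S  <  k=3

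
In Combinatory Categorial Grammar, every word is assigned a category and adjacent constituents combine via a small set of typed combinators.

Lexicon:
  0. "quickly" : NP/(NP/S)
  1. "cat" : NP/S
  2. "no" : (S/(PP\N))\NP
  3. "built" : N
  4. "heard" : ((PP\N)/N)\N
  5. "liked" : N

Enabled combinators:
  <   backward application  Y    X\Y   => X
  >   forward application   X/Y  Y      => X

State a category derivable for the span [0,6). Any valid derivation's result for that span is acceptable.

S

[0,6] S   >
  [0,3] S/(PP\N)   <
    [0,2] NP   >
      [0,1] "quickly" : NP/(NP/S)
      [1,2] "cat" : NP/S
    [2,3] "no" : (S/(PP\N))\NP
  [3,6] PP\N   >
    [3,5] (PP\N)/N   <
      [3,4] "built" : N
      [4,5] "heard" : ((PP\N)/N)\N
    [5,6] "liked" : N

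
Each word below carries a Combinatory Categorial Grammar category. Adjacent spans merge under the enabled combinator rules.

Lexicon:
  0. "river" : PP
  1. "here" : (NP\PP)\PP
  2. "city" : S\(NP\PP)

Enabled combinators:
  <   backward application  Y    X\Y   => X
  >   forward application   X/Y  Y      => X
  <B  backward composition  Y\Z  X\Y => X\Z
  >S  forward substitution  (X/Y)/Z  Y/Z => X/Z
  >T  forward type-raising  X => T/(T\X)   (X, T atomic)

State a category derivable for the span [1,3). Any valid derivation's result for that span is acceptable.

S\PP

[0,3] S   >
  [0,1] S/(S\PP)   >T
    [0,1] "river" : PP
  [1,3] S\PP   <B
    [1,2] "here" : (NP\PP)\PP
    [2,3] "city" : S\(NP\PP)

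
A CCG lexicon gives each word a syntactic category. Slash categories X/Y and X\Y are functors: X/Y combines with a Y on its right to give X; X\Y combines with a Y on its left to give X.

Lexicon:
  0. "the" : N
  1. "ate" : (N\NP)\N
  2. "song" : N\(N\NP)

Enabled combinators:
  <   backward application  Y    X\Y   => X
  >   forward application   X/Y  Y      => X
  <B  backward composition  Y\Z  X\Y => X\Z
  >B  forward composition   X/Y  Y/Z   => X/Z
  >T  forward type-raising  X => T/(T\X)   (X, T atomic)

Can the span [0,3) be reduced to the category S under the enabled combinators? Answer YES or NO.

NO

N (N\NP)\N N\(N\NP)
CKY chart[0,3] = {N, N/(N\N), NP/(NP\N), PP/(PP\N), S/(S\N)}; S ∉ chart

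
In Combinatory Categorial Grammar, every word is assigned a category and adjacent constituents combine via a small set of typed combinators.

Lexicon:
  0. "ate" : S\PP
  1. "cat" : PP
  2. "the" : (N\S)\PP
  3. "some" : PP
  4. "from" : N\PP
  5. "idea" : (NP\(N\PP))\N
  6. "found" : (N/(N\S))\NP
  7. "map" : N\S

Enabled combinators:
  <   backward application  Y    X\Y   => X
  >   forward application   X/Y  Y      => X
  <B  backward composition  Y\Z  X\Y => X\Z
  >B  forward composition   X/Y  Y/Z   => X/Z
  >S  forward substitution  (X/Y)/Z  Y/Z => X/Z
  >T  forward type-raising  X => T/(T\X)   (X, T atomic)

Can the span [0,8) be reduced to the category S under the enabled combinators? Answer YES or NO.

S\PP PP (N\S)\PP PP N\PP (NP\(N\PP))\N (N/(N\S))\NP N\S
CKY chart[0,8] = {N, N/(N\N), NP/(NP\N), PP/(PP\N), S/(S\N)}; S ∉ chart

NO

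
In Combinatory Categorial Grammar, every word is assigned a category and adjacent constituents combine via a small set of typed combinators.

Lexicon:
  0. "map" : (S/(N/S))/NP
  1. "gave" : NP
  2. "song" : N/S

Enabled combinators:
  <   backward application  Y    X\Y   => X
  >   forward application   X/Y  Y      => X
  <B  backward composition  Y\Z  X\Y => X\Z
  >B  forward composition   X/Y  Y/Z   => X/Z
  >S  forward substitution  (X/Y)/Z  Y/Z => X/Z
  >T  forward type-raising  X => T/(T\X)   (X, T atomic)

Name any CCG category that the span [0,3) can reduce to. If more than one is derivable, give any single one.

S

[0,3] S   >
  [0,2] S/(N/S)   >
    [0,1] "map" : (S/(N/S))/NP
    [1,2] "gave" : NP
  [2,3] "song" : N/S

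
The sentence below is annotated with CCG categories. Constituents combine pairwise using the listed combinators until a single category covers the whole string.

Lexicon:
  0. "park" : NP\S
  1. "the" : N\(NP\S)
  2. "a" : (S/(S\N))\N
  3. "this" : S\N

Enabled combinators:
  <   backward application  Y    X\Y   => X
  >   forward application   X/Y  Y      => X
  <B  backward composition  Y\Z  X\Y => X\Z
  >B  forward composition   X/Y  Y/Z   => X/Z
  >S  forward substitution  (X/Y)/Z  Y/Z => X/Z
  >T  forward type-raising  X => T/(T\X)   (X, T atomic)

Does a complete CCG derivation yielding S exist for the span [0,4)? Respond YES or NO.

YES

[0,4] S   >
  [0,3] S/(S\N)   <
    [0,2] N   <
      [0,1] "park" : NP\S
      [1,2] "the" : N\(NP\S)
    [2,3] "a" : (S/(S\N))\N
  [3,4] "this" : S\N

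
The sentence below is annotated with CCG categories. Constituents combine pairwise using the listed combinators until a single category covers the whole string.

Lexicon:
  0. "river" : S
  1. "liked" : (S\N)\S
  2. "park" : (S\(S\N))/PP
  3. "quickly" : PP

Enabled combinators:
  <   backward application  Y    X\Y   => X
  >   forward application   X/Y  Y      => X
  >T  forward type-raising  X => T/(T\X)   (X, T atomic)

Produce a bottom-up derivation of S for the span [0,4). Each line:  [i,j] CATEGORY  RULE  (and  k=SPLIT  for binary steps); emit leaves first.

[0,1] S  lex  "river"
[1,2] (S\N)\S  lex  "liked"
[0,2] S\N  <  k=1
[2,3] (S\(S\N))/PP  lex  "park"
[3,4] PP  lex  "quickly"
[2,4] S\(S\N)  >  k=3
[0,4] S  <  k=2

[0,4] S   <
  [0,2] S\N   <
    [0,1] "river" : S
    [1,2] "liked" : (S\N)\S
  [2,4] S\(S\N)   >
    [2,3] "park" : (S\(S\N))/PP
    [3,4] "quickly" : PP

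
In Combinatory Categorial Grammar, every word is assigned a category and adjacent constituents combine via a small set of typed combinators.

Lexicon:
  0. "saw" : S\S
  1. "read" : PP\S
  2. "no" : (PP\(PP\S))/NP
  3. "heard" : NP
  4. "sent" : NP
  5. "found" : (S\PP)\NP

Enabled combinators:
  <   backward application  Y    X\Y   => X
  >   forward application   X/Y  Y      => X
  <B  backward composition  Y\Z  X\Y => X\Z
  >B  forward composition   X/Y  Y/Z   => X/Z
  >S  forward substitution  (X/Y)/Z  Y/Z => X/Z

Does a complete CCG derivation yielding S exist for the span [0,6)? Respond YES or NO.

[0,6] S   <
  [0,4] PP   <
    [0,2] PP\S   <B
      [0,1] "saw" : S\S
      [1,2] "read" : PP\S
    [2,4] PP\(PP\S)   >
      [2,3] "no" : (PP\(PP\S))/NP
      [3,4] "heard" : NP
  [4,6] S\PP   <
    [4,5] "sent" : NP
    [5,6] "found" : (S\PP)\NP

YES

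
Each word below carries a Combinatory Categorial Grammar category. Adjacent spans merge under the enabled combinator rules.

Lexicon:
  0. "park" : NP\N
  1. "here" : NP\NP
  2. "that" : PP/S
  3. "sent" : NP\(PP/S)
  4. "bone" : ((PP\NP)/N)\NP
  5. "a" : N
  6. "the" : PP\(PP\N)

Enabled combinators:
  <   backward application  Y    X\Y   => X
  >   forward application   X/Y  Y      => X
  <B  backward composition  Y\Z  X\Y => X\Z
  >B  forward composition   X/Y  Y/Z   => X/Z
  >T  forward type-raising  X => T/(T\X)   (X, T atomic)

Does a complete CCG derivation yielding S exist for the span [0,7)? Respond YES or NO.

NO

NP\N NP\NP PP/S NP\(PP/S) ((PP\NP)/N)\NP N PP\(PP\N)
CKY chart[0,7] = {N/(N\PP), NP/(NP\PP), PP, PP/(PP\PP), S/(S\PP)}; S ∉ chart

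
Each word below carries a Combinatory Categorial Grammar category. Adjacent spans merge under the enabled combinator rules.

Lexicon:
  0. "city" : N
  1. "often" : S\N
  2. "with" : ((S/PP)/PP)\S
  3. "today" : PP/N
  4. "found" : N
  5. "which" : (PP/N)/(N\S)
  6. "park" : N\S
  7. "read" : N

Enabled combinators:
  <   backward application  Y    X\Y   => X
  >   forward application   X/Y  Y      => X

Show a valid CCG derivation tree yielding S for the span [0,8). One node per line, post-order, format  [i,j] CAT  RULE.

[0,8] S   >
  [0,5] S/PP   >
    [0,3] (S/PP)/PP   <
      [0,2] S   <
        [0,1] "city" : N
        [1,2] "often" : S\N
      [2,3] "with" : ((S/PP)/PP)\S
    [3,5] PP   >
      [3,4] "today" : PP/N
      [4,5] "found" : N
  [5,8] PP   >
    [5,7] PP/N   >
      [5,6] "which" : (PP/N)/(N\S)
      [6,7] "park" : N\S
    [7,8] "read" : N

[0,1] N  lex  "city"
[1,2] S\N  lex  "often"
[0,2] S  <  k=1
[2,3] ((S/PP)/PP)\S  lex  "with"
[0,3] (S/PP)/PP  <  k=2
[3,4] PP/N  lex  "today"
[4,5] N  lex  "found"
[3,5] PP  >  k=4
[0,5] S/PP  >  k=3
[5,6] (PP/N)/(N\S)  lex  "which"
[6,7] N\S  lex  "park"
[5,7] PP/N  >  k=6
[7,8] N  lex  "read"
[5,8] PP  >  k=7
[0,8] S  >  k=5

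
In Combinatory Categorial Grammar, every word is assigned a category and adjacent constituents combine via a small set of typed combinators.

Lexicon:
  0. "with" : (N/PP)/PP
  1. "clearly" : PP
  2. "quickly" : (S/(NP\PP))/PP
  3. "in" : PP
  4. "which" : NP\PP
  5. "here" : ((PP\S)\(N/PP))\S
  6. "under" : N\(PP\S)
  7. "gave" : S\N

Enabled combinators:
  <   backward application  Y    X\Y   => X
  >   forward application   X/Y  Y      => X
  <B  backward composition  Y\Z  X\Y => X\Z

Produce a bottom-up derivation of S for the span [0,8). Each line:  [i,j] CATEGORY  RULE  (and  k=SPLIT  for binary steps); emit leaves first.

[0,1] (N/PP)/PP  lex  "with"
[1,2] PP  lex  "clearly"
[0,2] N/PP  >  k=1
[2,3] (S/(NP\PP))/PP  lex  "quickly"
[3,4] PP  lex  "in"
[2,4] S/(NP\PP)  >  k=3
[4,5] NP\PP  lex  "which"
[2,5] S  >  k=4
[5,6] ((PP\S)\(N/PP))\S  lex  "here"
[2,6] (PP\S)\(N/PP)  <  k=5
[0,6] PP\S  <  k=2
[6,7] N\(PP\S)  lex  "under"
[0,7] N  <  k=6
[7,8] S\N  lex  "gave"
[0,8] S  <  k=7

[0,8] S   <
  [0,7] N   <
    [0,6] PP\S   <
      [0,2] N/PP   >
        [0,1] "with" : (N/PP)/PP
        [1,2] "clearly" : PP
      [2,6] (PP\S)\(N/PP)   <
        [2,5] S   >
          [2,4] S/(NP\PP)   >
            [2,3] "quickly" : (S/(NP\PP))/PP
            [3,4] "in" : PP
          [4,5] "which" : NP\PP
        [5,6] "here" : ((PP\S)\(N/PP))\S
    [6,7] "under" : N\(PP\S)
  [7,8] "gave" : S\N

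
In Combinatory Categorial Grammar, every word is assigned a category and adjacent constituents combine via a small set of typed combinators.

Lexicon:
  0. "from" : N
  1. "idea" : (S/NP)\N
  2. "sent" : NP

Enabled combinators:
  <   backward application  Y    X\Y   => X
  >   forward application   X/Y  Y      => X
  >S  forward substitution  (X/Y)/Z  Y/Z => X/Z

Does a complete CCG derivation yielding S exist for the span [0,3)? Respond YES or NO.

[0,3] S   >
  [0,2] S/NP   <
    [0,1] "from" : N
    [1,2] "idea" : (S/NP)\N
  [2,3] "sent" : NP

YES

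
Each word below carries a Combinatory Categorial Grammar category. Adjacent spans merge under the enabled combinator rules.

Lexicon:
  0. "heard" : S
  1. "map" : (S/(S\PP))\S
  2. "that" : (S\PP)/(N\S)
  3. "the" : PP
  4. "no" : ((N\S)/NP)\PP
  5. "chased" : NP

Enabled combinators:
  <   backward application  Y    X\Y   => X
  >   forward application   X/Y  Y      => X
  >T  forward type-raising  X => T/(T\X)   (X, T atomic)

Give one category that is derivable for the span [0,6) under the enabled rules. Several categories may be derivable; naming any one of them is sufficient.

S

[0,6] S   >
  [0,2] S/(S\PP)   <
    [0,1] "heard" : S
    [1,2] "map" : (S/(S\PP))\S
  [2,6] S\PP   >
    [2,3] "that" : (S\PP)/(N\S)
    [3,6] N\S   >
      [3,5] (N\S)/NP   <
        [3,4] "the" : PP
        [4,5] "no" : ((N\S)/NP)\PP
      [5,6] "chased" : NP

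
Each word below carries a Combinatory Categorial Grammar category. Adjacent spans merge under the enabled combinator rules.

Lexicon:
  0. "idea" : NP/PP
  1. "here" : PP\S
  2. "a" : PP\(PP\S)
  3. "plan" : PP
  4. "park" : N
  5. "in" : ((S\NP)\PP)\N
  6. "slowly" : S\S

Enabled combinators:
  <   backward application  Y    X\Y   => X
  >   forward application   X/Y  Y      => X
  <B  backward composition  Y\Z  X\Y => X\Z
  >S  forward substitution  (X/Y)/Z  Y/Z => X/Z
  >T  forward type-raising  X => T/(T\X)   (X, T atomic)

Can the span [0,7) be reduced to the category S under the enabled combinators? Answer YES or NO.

[0,7] S   <
  [0,3] NP   >
    [0,1] "idea" : NP/PP
    [1,3] PP   <
      [1,2] "here" : PP\S
      [2,3] "a" : PP\(PP\S)
  [3,7] S\NP   <B
    [3,6] S\NP   <
      [3,4] "plan" : PP
      [4,6] (S\NP)\PP   <
        [4,5] "park" : N
        [5,6] "in" : ((S\NP)\PP)\N
    [6,7] "slowly" : S\S

YES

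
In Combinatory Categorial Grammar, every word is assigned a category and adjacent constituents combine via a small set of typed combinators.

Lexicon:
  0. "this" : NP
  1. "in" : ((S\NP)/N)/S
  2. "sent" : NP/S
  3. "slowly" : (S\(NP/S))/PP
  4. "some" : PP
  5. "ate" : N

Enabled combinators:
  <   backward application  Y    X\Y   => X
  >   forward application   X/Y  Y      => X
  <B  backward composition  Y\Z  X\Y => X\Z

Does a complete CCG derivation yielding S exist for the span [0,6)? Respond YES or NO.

[0,6] S   <
  [0,1] "this" : NP
  [1,6] S\NP   >
    [1,5] (S\NP)/N   >
      [1,2] "in" : ((S\NP)/N)/S
      [2,5] S   <
        [2,3] "sent" : NP/S
        [3,5] S\(NP/S)   >
          [3,4] "slowly" : (S\(NP/S))/PP
          [4,5] "some" : PP
    [5,6] "ate" : N

YES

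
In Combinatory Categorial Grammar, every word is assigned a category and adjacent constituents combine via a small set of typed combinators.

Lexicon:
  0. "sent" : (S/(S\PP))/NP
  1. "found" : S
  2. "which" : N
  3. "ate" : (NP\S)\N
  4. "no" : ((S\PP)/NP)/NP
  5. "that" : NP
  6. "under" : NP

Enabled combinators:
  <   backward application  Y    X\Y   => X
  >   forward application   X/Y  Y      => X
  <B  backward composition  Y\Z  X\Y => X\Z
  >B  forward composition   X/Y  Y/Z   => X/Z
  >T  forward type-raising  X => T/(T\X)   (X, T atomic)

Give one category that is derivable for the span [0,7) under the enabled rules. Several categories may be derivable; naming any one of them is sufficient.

S

[0,7] S   >
  [0,4] S/(S\PP)   >
    [0,1] "sent" : (S/(S\PP))/NP
    [1,4] NP   >
      [1,2] NP/(NP\S)   >T
        [1,2] "found" : S
      [2,4] NP\S   <
        [2,3] "which" : N
        [3,4] "ate" : (NP\S)\N
  [4,7] S\PP   >
    [4,6] (S\PP)/NP   >
      [4,5] "no" : ((S\PP)/NP)/NP
      [5,6] "that" : NP
    [6,7] "under" : NP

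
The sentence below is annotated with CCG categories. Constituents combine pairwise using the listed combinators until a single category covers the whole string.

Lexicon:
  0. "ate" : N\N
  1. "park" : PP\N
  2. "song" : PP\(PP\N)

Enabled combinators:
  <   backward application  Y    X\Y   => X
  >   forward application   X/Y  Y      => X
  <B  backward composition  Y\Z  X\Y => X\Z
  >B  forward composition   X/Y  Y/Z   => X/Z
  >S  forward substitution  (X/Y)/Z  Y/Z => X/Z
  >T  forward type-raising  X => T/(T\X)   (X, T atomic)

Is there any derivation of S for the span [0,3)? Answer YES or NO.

NO

N\N PP\N PP\(PP\N)
CKY chart[0,3] = {N/(N\PP), NP/(NP\PP), PP, PP/(PP\PP), S/(S\PP)}; S ∉ chart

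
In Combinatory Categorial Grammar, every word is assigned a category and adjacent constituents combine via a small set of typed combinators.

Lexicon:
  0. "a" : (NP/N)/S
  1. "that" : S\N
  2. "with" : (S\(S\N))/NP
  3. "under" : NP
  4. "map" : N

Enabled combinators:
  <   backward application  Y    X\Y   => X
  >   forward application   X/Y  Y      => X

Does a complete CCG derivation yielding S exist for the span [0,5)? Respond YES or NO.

NO

(NP/N)/S S\N (S\(S\N))/NP NP N
CKY chart[0,5] = {NP}; S ∉ chart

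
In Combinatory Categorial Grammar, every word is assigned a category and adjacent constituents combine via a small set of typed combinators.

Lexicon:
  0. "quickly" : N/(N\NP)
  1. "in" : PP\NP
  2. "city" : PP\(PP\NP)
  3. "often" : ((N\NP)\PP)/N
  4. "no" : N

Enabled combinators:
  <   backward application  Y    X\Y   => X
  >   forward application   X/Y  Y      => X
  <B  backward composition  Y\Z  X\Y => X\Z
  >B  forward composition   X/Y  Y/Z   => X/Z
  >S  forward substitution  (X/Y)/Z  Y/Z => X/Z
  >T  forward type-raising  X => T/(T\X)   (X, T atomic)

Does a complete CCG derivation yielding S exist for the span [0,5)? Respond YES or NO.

NO

N/(N\NP) PP\NP PP\(PP\NP) ((N\NP)\PP)/N N
CKY chart[0,5] = {N, N/(N\N), NP/(NP\N), PP/(PP\N), S/(S\N)}; S ∉ chart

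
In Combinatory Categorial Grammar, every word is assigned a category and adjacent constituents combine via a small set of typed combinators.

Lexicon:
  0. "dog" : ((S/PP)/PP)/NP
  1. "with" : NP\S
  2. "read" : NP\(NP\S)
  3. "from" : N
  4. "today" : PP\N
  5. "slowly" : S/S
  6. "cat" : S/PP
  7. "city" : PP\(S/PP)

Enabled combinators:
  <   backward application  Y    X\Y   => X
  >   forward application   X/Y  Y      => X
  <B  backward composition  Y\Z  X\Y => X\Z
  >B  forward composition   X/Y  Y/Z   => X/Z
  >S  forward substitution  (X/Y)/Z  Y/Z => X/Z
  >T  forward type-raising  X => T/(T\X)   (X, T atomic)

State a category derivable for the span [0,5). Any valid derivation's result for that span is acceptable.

[0,8] S   >
  [0,5] S/PP   >
    [0,3] (S/PP)/PP   >
      [0,1] "dog" : ((S/PP)/PP)/NP
      [1,3] NP   <
        [1,2] "with" : NP\S
        [2,3] "read" : NP\(NP\S)
    [3,5] PP   <
      [3,4] "from" : N
      [4,5] "today" : PP\N
  [5,8] PP   <
    [5,7] S/PP   >B
      [5,6] "slowly" : S/S
      [6,7] "cat" : S/PP
    [7,8] "city" : PP\(S/PP)

S/PP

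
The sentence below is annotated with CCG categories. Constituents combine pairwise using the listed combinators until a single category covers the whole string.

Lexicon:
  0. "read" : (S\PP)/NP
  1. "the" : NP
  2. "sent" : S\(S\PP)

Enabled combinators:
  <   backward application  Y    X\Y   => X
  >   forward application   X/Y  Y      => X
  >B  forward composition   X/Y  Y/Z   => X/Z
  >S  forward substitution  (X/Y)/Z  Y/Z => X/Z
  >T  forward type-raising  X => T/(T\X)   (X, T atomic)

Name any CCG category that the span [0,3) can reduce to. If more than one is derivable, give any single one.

S

[0,3] S   <
  [0,2] S\PP   >
    [0,1] "read" : (S\PP)/NP
    [1,2] "the" : NP
  [2,3] "sent" : S\(S\PP)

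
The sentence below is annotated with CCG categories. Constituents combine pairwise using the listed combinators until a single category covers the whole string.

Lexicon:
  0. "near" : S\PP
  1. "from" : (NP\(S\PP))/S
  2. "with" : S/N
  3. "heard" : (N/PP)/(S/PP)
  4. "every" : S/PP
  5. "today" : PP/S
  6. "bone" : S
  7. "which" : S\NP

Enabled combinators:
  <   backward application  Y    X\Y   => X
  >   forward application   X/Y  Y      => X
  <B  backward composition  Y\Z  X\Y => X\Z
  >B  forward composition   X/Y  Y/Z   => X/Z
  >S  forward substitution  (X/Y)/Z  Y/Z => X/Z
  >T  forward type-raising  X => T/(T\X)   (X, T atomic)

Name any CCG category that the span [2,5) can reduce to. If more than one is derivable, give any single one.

[0,8] S   <
  [0,7] NP   <
    [0,1] "near" : S\PP
    [1,7] NP\(S\PP)   >
      [1,2] "from" : (NP\(S\PP))/S
      [2,7] S   >
        [2,5] S/PP   >B
          [2,3] "with" : S/N
          [3,5] N/PP   >
            [3,4] "heard" : (N/PP)/(S/PP)
            [4,5] "every" : S/PP
        [5,7] PP   >
          [5,6] "today" : PP/S
          [6,7] "bone" : S
  [7,8] "which" : S\NP

S/PP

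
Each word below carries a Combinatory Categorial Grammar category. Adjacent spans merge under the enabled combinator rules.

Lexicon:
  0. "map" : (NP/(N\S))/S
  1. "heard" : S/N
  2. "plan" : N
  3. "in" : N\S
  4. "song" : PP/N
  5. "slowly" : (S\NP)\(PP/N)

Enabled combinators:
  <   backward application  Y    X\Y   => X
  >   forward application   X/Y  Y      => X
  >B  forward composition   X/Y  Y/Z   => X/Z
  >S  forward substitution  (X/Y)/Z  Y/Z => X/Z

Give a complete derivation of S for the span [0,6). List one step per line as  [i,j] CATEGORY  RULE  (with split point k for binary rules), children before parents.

[0,1] (NP/(N\S))/S  lex  "map"
[1,2] S/N  lex  "heard"
[2,3] N  lex  "plan"
[1,3] S  >  k=2
[0,3] NP/(N\S)  >  k=1
[3,4] N\S  lex  "in"
[0,4] NP  >  k=3
[4,5] PP/N  lex  "song"
[5,6] (S\NP)\(PP/N)  lex  "slowly"
[4,6] S\NP  <  k=5
[0,6] S  <  k=4

[0,6] S   <
  [0,4] NP   >
    [0,3] NP/(N\S)   >
      [0,1] "map" : (NP/(N\S))/S
      [1,3] S   >
        [1,2] "heard" : S/N
        [2,3] "plan" : N
    [3,4] "in" : N\S
  [4,6] S\NP   <
    [4,5] "song" : PP/N
    [5,6] "slowly" : (S\NP)\(PP/N)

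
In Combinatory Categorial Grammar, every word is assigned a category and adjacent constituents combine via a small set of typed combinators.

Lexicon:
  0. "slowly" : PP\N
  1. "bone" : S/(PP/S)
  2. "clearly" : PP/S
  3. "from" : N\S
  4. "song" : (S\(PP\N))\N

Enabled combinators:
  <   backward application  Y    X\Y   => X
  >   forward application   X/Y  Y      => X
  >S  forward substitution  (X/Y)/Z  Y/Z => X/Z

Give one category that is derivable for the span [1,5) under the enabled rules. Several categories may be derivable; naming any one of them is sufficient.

S\(PP\N)

[0,5] S   <
  [0,1] "slowly" : PP\N
  [1,5] S\(PP\N)   <
    [1,4] N   <
      [1,3] S   >
        [1,2] "bone" : S/(PP/S)
        [2,3] "clearly" : PP/S
      [3,4] "from" : N\S
    [4,5] "song" : (S\(PP\N))\N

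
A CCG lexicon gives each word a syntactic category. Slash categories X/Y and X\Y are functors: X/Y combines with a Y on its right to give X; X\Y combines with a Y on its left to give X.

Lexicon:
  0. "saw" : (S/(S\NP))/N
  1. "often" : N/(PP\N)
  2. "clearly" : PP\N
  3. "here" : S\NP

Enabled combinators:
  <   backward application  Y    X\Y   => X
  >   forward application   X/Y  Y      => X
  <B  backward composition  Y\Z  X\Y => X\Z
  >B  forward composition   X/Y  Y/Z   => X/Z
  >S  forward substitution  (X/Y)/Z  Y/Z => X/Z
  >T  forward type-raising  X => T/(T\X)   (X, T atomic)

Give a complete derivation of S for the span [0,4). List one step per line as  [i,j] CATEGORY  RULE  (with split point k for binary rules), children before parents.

[0,4] S   >
  [0,3] S/(S\NP)   >
    [0,1] "saw" : (S/(S\NP))/N
    [1,3] N   >
      [1,2] "often" : N/(PP\N)
      [2,3] "clearly" : PP\N
  [3,4] "here" : S\NP

[0,1] (S/(S\NP))/N  lex  "saw"
[1,2] N/(PP\N)  lex  "often"
[2,3] PP\N  lex  "clearly"
[1,3] N  >  k=2
[0,3] S/(S\NP)  >  k=1
[3,4] S\NP  lex  "here"
[0,4] S  >  k=3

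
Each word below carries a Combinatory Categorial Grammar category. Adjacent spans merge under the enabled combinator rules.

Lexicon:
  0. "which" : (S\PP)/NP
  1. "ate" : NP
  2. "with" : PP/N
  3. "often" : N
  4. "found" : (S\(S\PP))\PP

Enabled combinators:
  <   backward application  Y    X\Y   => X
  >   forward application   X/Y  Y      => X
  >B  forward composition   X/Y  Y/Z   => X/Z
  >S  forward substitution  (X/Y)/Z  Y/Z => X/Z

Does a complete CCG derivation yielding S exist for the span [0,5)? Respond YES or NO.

YES

[0,5] S   <
  [0,2] S\PP   >
    [0,1] "which" : (S\PP)/NP
    [1,2] "ate" : NP
  [2,5] S\(S\PP)   <
    [2,4] PP   >
      [2,3] "with" : PP/N
      [3,4] "often" : N
    [4,5] "found" : (S\(S\PP))\PP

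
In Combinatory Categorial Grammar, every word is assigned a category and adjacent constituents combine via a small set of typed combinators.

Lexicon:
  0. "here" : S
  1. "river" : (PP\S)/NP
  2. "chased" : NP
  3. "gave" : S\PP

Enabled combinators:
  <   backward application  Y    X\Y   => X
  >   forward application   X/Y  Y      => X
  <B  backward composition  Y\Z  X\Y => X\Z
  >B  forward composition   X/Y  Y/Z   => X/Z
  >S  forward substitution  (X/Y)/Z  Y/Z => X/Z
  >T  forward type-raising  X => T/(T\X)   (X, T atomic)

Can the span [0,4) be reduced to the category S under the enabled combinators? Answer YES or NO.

[0,4] S   <
  [0,3] PP   <
    [0,1] "here" : S
    [1,3] PP\S   >
      [1,2] "river" : (PP\S)/NP
      [2,3] "chased" : NP
  [3,4] "gave" : S\PP

YES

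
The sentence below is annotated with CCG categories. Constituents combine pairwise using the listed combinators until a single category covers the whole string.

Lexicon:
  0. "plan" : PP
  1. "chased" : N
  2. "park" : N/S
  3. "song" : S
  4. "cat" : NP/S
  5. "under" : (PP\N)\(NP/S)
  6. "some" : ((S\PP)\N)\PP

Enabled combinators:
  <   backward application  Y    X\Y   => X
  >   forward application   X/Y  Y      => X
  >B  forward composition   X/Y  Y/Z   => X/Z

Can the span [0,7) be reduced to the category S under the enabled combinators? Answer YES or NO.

YES

[0,7] S   <
  [0,1] "plan" : PP
  [1,7] S\PP   <
    [1,2] "chased" : N
    [2,7] (S\PP)\N   <
      [2,6] PP   <
        [2,4] N   >
          [2,3] "park" : N/S
          [3,4] "song" : S
        [4,6] PP\N   <
          [4,5] "cat" : NP/S
          [5,6] "under" : (PP\N)\(NP/S)
      [6,7] "some" : ((S\PP)\N)\PP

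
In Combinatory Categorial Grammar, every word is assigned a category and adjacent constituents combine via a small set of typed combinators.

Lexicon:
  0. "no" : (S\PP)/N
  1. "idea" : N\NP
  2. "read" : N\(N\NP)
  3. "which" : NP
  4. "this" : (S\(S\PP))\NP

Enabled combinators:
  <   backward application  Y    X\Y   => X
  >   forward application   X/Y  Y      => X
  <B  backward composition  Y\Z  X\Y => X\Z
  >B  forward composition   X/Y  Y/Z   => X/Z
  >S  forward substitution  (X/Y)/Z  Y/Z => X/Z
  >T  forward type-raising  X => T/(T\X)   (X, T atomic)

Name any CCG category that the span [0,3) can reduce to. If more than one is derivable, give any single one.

[0,5] S   <
  [0,3] S\PP   >
    [0,1] "no" : (S\PP)/N
    [1,3] N   <
      [1,2] "idea" : N\NP
      [2,3] "read" : N\(N\NP)
  [3,5] S\(S\PP)   <
    [3,4] "which" : NP
    [4,5] "this" : (S\(S\PP))\NP

S\PP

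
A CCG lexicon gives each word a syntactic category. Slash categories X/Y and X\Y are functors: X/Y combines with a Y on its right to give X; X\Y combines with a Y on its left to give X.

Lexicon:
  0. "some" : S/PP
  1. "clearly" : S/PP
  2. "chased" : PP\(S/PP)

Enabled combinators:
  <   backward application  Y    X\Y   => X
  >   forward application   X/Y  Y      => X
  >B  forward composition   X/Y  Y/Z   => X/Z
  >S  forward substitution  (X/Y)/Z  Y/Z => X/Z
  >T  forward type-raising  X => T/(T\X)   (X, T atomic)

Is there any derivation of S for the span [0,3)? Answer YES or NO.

[0,3] S   >
  [0,1] "some" : S/PP
  [1,3] PP   <
    [1,2] "clearly" : S/PP
    [2,3] "chased" : PP\(S/PP)

YES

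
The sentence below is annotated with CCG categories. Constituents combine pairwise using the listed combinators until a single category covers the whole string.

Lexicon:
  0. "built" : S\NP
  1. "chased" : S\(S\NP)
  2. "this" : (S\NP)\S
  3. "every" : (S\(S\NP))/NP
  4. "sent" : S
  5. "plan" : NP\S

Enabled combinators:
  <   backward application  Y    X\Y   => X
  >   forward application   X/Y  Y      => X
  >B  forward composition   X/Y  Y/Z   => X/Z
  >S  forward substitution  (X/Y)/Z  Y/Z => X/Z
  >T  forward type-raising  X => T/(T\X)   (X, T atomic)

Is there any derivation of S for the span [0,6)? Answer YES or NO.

YES

[0,6] S   <
  [0,3] S\NP   <
    [0,2] S   <
      [0,1] "built" : S\NP
      [1,2] "chased" : S\(S\NP)
    [2,3] "this" : (S\NP)\S
  [3,6] S\(S\NP)   >
    [3,4] "every" : (S\(S\NP))/NP
    [4,6] NP   <
      [4,5] "sent" : S
      [5,6] "plan" : NP\S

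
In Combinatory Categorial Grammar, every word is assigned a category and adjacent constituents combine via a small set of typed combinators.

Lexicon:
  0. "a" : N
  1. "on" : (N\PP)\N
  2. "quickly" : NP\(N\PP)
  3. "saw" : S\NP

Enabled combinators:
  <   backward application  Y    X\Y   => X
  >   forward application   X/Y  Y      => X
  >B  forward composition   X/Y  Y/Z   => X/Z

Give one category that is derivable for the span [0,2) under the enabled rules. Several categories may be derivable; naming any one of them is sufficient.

[0,4] S   <
  [0,3] NP   <
    [0,2] N\PP   <
      [0,1] "a" : N
      [1,2] "on" : (N\PP)\N
    [2,3] "quickly" : NP\(N\PP)
  [3,4] "saw" : S\NP

N\PP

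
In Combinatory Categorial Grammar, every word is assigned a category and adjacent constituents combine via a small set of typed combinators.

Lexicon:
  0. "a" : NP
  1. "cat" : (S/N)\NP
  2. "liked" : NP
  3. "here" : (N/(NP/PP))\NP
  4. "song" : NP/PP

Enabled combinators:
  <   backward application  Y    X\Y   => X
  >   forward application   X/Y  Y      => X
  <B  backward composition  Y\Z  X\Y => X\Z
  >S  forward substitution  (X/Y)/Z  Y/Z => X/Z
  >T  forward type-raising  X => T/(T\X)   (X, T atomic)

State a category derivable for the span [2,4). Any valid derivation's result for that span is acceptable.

[0,5] S   >
  [0,2] S/N   <
    [0,1] "a" : NP
    [1,2] "cat" : (S/N)\NP
  [2,5] N   >
    [2,4] N/(NP/PP)   <
      [2,3] "liked" : NP
      [3,4] "here" : (N/(NP/PP))\NP
    [4,5] "song" : NP/PP

N/(NP/PP)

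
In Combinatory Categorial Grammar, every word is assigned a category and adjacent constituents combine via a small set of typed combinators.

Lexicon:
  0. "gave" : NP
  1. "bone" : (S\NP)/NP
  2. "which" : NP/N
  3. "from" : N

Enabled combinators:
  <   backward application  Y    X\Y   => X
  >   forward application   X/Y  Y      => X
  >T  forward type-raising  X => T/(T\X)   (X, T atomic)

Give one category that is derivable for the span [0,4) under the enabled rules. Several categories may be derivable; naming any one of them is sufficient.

[0,4] S   <
  [0,1] "gave" : NP
  [1,4] S\NP   >
    [1,2] "bone" : (S\NP)/NP
    [2,4] NP   >
      [2,3] "which" : NP/N
      [3,4] "from" : N

S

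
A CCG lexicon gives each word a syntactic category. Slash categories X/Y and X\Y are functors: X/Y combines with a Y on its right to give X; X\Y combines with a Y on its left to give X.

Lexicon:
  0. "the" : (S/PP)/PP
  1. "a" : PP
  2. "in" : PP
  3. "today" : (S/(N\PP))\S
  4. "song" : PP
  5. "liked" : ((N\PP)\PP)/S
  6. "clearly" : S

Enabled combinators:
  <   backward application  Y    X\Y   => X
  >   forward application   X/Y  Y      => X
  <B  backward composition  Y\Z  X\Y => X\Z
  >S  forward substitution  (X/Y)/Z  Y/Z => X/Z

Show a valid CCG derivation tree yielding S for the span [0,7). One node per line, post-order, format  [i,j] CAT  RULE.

[0,1] (S/PP)/PP  lex  "the"
[1,2] PP  lex  "a"
[0,2] S/PP  >  k=1
[2,3] PP  lex  "in"
[0,3] S  >  k=2
[3,4] (S/(N\PP))\S  lex  "today"
[0,4] S/(N\PP)  <  k=3
[4,5] PP  lex  "song"
[5,6] ((N\PP)\PP)/S  lex  "liked"
[6,7] S  lex  "clearly"
[5,7] (N\PP)\PP  >  k=6
[4,7] N\PP  <  k=5
[0,7] S  >  k=4

[0,7] S   >
  [0,4] S/(N\PP)   <
    [0,3] S   >
      [0,2] S/PP   >
        [0,1] "the" : (S/PP)/PP
        [1,2] "a" : PP
      [2,3] "in" : PP
    [3,4] "today" : (S/(N\PP))\S
  [4,7] N\PP   <
    [4,5] "song" : PP
    [5,7] (N\PP)\PP   >
      [5,6] "liked" : ((N\PP)\PP)/S
      [6,7] "clearly" : S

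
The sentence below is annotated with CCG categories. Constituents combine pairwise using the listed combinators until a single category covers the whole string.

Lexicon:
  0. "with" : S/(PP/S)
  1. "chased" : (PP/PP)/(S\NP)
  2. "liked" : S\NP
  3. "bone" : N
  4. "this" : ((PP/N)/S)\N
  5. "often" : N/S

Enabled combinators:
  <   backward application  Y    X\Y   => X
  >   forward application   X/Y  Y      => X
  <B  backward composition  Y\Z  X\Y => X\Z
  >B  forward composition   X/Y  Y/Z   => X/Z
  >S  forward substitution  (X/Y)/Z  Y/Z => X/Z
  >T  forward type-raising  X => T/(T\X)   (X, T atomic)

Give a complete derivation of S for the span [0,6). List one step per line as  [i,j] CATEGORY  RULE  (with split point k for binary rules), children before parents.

[0,6] S   >
  [0,1] "with" : S/(PP/S)
  [1,6] PP/S   >B
    [1,3] PP/PP   >
      [1,2] "chased" : (PP/PP)/(S\NP)
      [2,3] "liked" : S\NP
    [3,6] PP/S   >S
      [3,5] (PP/N)/S   <
        [3,4] "bone" : N
        [4,5] "this" : ((PP/N)/S)\N
      [5,6] "often" : N/S

[0,1] S/(PP/S)  lex  "with"
[1,2] (PP/PP)/(S\NP)  lex  "chased"
[2,3] S\NP  lex  "liked"
[1,3] PP/PP  >  k=2
[3,4] N  lex  "bone"
[4,5] ((PP/N)/S)\N  lex  "this"
[3,5] (PP/N)/S  <  k=4
[5,6] N/S  lex  "often"
[3,6] PP/S  >S  k=5
[1,6] PP/S  >B  k=3
[0,6] S  >  k=1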